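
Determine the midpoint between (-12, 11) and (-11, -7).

M = ((x₁ + x₂)/2, (y₁ + y₂)/2)
= ((-12 + -11)/2, (11 + -7)/2)
= (-23/2, 4/2) = (-23/2, 2)

(-23/2, 2)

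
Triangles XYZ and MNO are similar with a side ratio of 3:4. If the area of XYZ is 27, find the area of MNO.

For similar figures, the area ratio equals the square of the side ratio.
Side ratio (XYZ to MNO) = 3:4, so area ratio = 3^2:4^2 = 9:16.
If the area of XYZ is 27, then the area of MNO = 27 * (16/9) = 48.

48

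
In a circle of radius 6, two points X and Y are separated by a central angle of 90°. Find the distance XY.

Chord length = 2r sin(θ/2)
= 2 × 6 × sin(90°/2)
= 2 × 6 × sin(45°)
= 6*sqrt(2)

6*sqrt(2)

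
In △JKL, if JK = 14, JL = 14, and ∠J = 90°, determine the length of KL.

By the law of cosines: KL^2 = JK^2 + JL^2 - 2*JK*JL*cos(J)
KL^2 = 14^2 + 14^2 - 2*14*14*cos(90°)
KL^2 = 196 + 196 - 392*(0)
KL^2 = 392
KL = 14*sqrt(2)

14*sqrt(2)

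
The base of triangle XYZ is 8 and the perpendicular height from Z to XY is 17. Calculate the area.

Area = (1/2) * base * height
Area = (1/2) * 8 * 17
Area = 68

68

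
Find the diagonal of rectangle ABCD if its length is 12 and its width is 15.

d = sqrt(12^2 + 15^2) = sqrt(369) = 3*sqrt(41)

3*sqrt(41)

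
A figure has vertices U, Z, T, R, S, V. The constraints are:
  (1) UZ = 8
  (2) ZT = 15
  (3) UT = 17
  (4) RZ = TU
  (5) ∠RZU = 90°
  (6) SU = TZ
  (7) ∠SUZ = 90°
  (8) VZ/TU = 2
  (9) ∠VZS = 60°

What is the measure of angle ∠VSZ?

From the given relations: SU = TZ = 15; VZ = 2·TU = 2·17 = 34.
Step 1: By the law of cosines on triangle ZUS: ZS² = 8² + 15² − 2·8·15·cos(90°) = 289, so ZS = 17.
Step 2: By the law of cosines on triangle SZV: SV² = 17² + 34² − 2·17·34·cos(60°) = 867, so SV = 17·√3.
Step 3: By the inverse law of cosines on triangle VSZ: cos(∠VSZ) = ((17·√3)² + 17² − 34²) / (2·17·√3·17) = 0/1001.13 = 0, so ∠VSZ = 90°.

Therefore, the measure of angle ∠VSZ = 90°.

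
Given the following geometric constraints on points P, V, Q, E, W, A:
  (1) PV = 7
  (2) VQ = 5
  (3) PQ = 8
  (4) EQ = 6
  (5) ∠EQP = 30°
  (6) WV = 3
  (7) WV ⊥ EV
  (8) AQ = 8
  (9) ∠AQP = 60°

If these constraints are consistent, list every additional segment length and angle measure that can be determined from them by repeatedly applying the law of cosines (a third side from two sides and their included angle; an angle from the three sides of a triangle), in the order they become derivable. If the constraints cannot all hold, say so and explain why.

The constraints are consistent. Derivable facts, in order:
After 1 step:
- PA = 8
- PE ≈ 4.11
- ∠PQV = 60°
- ∠PVQ = 81.79°
- ∠QPV = 38.21°
After 2 steps:
- ∠APQ = 60°
- ∠EPQ = 46.94°
- ∠PAQ = 60°
- ∠PEQ = 103.06°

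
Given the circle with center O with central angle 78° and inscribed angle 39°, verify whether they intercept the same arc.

By the inscribed angle theorem, if both angles subtend the same arc, the inscribed angle must be half the central angle.
Half of 78° = 39°, which equals the given inscribed angle of 39°.
Therefore, yes, they correspond to the same arc.

Yes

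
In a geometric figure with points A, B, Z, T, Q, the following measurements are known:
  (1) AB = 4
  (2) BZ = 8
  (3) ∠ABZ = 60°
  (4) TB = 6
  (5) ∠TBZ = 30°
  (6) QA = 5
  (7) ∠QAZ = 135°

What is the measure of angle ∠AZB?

Step 1: By the law of cosines on triangle ZBA: ZA² = 8² + 4² − 2·8·4·cos(60°) = 48, so ZA = 4·√3.
Step 2: By the inverse law of cosines on triangle AZB: cos(∠AZB) = ((4·√3)² + 8² − 4²) / (2·4·√3·8) = 96/110.85 = 0.866, so ∠AZB = 30°.

Therefore, the measure of angle ∠AZB = 30°.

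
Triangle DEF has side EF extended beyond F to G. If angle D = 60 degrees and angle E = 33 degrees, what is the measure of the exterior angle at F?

Exterior angle = 60 + 33 = 93 degrees (exterior angle theorem).

93 degrees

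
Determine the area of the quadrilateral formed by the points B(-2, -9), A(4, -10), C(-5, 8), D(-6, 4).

Shoelace: sum of cross terms = 128, Area = (1/2)|128| = 64

64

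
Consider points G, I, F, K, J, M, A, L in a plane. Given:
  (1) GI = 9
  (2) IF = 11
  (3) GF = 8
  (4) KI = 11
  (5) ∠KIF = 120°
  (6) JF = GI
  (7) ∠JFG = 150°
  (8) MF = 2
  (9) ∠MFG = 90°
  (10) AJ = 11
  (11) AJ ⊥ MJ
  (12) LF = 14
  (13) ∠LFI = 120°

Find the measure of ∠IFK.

Step 1: By the law of cosines on triangle FIK: FK² = 11² + 11² − 2·11·11·cos(120°) = 363, so FK = 11·√3.
Step 2: By the inverse law of cosines on triangle IFK: cos(∠IFK) = (11² + (11·√3)² − 11²) / (2·11·11·√3) = 363/419.16 = 0.866, so ∠IFK = 30°.

Therefore, the measure of angle ∠IFK = 30°.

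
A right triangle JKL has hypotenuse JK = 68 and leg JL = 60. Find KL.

By the Pythagorean theorem: KL^2 = JK^2 - JL^2
KL^2 = 68^2 - 60^2 = 4624 - 3600 = 1024
KL = sqrt(1024) = 32

32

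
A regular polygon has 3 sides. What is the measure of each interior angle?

Each interior angle of a regular n-gon is (n - 2) * 180 / n.
For n = 3: (3 - 2) * 180 / 3 = 180/3 = 60 degrees.

60 degrees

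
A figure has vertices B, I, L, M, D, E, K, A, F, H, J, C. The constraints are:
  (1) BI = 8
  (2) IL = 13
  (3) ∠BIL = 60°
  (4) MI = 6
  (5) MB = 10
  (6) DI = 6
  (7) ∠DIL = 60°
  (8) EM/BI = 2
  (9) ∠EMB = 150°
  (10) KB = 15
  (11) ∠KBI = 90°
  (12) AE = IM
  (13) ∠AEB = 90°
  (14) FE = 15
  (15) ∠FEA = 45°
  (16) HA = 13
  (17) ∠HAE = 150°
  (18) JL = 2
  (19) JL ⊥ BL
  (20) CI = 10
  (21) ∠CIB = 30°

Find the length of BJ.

Step 1: By the law of cosines on triangle LIB: LB² = 13² + 8² − 2·13·8·cos(60°) = 129, so LB = √129.
Step 2: By the law of cosines on triangle BLJ: BJ² = √129² + 2² − 2·√129·2·cos(90°) = 133, so BJ = √133.

Therefore, the length of BJ = √133.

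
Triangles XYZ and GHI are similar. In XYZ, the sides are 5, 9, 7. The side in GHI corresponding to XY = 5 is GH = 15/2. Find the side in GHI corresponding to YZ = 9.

Since the triangles are similar, the ratio of corresponding sides is constant.
Scale factor k = GH / XY = 15/2 / 5 = 3/2
HI = k * YZ = 3/2 * 9 = 27/2

27/2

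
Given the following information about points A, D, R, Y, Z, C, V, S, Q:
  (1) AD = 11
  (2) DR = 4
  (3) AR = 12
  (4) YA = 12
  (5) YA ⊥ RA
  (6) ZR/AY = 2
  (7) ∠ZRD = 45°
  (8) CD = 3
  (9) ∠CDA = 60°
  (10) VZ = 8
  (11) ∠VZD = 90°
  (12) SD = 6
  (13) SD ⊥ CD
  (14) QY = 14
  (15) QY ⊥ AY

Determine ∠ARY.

Step 1: By the law of cosines on triangle RAY: RY² = 12² + 12² − 2·12·12·cos(90°) = 288, so RY = 12·√2.
Step 2: By the inverse law of cosines on triangle ARY: cos(∠ARY) = (12² + (12·√2)² − 12²) / (2·12·12·√2) = 288/407.29 = 0.7071, so ∠ARY = 45°.

Therefore, the measure of angle ∠ARY = 45°.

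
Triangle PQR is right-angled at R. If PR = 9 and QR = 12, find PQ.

PQ = sqrt(9^2 + 12^2) = sqrt(225) = 15

15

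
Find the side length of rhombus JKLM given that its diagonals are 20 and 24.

Half-diagonals are 10 and 12. side = sqrt(10^2 + 12^2) = sqrt(244) = 2*sqrt(61)

2*sqrt(61)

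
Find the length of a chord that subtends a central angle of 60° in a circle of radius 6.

Drop a perpendicular from the center to the chord, bisecting both the chord and the central angle.
Each half-chord = r sin(θ/2) = 6 sin(30°).
The full chord = 2 × 6 × sin(30°) = 6.

6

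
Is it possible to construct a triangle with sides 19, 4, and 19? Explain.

For three segments to close into a triangle, no single side can be as long as the other two combined.
The longest side is 19, and 4 + 19 = 23 > 19.
A triangle can be formed.

Yes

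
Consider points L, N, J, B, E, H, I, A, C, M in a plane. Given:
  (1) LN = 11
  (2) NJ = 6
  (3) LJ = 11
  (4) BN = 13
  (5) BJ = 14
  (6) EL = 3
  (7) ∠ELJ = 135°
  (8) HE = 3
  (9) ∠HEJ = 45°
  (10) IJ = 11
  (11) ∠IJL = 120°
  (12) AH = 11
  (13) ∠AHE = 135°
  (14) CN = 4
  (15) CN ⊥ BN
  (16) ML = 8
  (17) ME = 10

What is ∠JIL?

Step 1: By the law of cosines on triangle IJL: IL² = 11² + 11² − 2·11·11·cos(120°) = 363, so IL = 11·√3.
Step 2: By the inverse law of cosines on triangle JIL: cos(∠JIL) = (11² + (11·√3)² − 11²) / (2·11·11·√3) = 363/419.16 = 0.866, so ∠JIL = 30°.

Therefore, the measure of angle ∠JIL = 30°.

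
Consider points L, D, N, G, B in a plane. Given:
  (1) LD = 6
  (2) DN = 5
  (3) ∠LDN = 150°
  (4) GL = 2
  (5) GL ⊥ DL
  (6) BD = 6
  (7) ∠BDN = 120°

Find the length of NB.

Step 1: By the law of cosines on triangle NDB: NB² = 5² + 6² − 2·5·6·cos(120°) = 91, so NB = √91.

Therefore, the length of NB = √91.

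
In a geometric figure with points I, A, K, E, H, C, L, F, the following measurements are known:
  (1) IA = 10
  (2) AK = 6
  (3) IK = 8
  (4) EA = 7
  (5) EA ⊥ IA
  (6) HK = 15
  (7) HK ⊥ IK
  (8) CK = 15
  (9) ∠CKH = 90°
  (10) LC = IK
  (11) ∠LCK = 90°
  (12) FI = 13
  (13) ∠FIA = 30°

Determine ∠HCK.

Step 1: By the law of cosines on triangle CKH: CH² = 15² + 15² − 2·15·15·cos(90°) = 450, so CH = 15·√2.
Step 2: By the inverse law of cosines on triangle HCK: cos(∠HCK) = ((15·√2)² + 15² − 15²) / (2·15·√2·15) = 450/636.4 = 0.7071, so ∠HCK = 45°.

Therefore, the measure of angle ∠HCK = 45°.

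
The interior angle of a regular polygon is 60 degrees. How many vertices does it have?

The exterior angle is the supplement of the interior angle: 180 - 60 = 120 degrees.
Since the exterior angles of any convex polygon sum to 360 degrees, the number of sides is 360 / 120 = 3.

3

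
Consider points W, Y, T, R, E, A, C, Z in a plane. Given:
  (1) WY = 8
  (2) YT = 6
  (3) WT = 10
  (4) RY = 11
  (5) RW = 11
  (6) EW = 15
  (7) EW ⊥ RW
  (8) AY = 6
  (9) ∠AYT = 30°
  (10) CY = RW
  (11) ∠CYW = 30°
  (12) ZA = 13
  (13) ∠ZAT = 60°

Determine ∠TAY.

Step 1: By the law of cosines on triangle AYT: AT² = 6² + 6² − 2·6·6·cos(30°) = 9.65, so AT ≈ 3.11.
Step 2: By the inverse law of cosines on triangle TAY: cos(∠TAY) = (3.11² + 6² − 6²) / (2·3.11·6) = 9.65/37.27 = 0.2588, so ∠TAY = 75°.

Therefore, the measure of angle ∠TAY = 75°.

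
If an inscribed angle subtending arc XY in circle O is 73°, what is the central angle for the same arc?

Central angle = 2 × 73° = 146° (inscribed angle theorem).

146°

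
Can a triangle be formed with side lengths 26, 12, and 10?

Check the triangle inequality: 12 + 10 = 22 ≤ 26.
Since the sum of two sides does not exceed the third, no triangle can be formed.

No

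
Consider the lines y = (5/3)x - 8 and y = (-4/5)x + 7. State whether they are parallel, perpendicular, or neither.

Slope of line 1: m1 = 5/3
Slope of line 2: m2 = -4/5
m1 != m2 (5/3 != -4/5), so not parallel.
m1 * m2 = (5/3) * (-4/5) = -4/3 != -1, so not perpendicular.
The lines are neither parallel nor perpendicular.

Neither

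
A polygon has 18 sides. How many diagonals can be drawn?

Total line segments between 18 vertices = C(18,2) = 153.
Subtract the 18 sides: 153 - 18 = 135 diagonals.

135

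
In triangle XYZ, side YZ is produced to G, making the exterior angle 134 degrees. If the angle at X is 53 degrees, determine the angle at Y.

The exterior angle theorem states that an exterior angle equals the sum of the two non-adjacent interior angles.
So 134 = 53 + angle Y, which gives angle Y = 134 - 53 = 81 degrees.

81 degrees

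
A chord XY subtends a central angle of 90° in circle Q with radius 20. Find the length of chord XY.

Chord = 2(20) sin(45°) = 20*sqrt(2)

20*sqrt(2)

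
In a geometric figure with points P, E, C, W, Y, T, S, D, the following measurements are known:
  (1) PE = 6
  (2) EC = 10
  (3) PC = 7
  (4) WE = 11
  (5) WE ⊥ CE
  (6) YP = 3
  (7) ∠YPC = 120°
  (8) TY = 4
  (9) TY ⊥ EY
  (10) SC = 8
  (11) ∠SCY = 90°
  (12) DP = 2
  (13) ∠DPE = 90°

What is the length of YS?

Step 1: By the law of cosines on triangle CPY: CY² = 7² + 3² − 2·7·3·cos(120°) = 79, so CY = √79.
Step 2: By the law of cosines on triangle YCS: YS² = √79² + 8² − 2·√79·8·cos(90°) = 143, so YS = √143.

Therefore, the length of YS = √143.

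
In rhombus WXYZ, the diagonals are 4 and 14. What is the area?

Area of a rhombus = (d1 * d2) / 2
Area = (4 * 14) / 2
Area = 56 / 2
Area = 28

28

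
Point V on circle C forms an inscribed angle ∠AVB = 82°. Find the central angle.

By the inscribed angle theorem, the central angle is twice the inscribed angle.
Central angle = 2 × 82° = 164°

164°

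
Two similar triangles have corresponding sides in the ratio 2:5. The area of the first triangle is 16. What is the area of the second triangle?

The ratio of areas of similar triangles = (side ratio)^2.
Side ratio = 2:5, so area ratio = 4:25.
Area of the second triangle / Area of the first triangle = 25/4
Area of the second triangle = 16 * 25/4 = 100

100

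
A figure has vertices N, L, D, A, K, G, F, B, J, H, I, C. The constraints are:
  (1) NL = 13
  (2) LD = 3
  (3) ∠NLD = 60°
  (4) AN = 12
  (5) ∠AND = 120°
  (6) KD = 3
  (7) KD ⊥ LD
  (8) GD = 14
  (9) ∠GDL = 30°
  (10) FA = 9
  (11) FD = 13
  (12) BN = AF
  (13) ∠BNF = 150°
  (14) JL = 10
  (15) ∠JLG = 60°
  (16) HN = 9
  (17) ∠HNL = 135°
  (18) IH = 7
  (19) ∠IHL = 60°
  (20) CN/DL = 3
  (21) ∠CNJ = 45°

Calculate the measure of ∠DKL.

Step 1: By the law of cosines on triangle KDL: KL² = 3² + 3² − 2·3·3·cos(90°) = 18, so KL = 3·√2.
Step 2: By the inverse law of cosines on triangle DKL: cos(∠DKL) = (3² + (3·√2)² − 3²) / (2·3·3·√2) = 18/25.46 = 0.7071, so ∠DKL = 45°.

Therefore, the measure of angle ∠DKL = 45°.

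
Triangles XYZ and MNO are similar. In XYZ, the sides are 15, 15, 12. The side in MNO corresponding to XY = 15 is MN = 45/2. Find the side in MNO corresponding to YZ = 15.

k = 45/2/15 = 3/2. NO = 3/2 * 15 = 45/2.

45/2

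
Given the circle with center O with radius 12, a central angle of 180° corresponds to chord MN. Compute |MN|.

Chord length = 2r sin(θ/2)
= 2 × 12 × sin(180°/2)
= 2 × 12 × sin(90°)
= 24

24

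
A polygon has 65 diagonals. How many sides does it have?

Using d = n(n - 3)/2, we solve 65 = n(n - 3)/2.
So n(n - 3) = 130.
Testing n = 13: 13 * 10 = 130 = 130. Correct.
The polygon has 13 sides.

13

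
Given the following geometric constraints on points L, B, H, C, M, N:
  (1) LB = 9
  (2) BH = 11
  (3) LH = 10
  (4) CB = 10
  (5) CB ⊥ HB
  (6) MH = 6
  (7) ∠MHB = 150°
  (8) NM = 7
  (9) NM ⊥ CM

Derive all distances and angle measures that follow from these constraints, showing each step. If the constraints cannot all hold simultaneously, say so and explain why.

The constraints are consistent.

Step 1: From BH = 11, HM = 6, and ∠BHM = 150°, by the law of cosines:
  BM² = BH² + HM² - 2·BH·HM·cos(150°) = 121 + 36 + 114.3 = 271.3
  BM ≈ 16.47

Step 2: From HB = 11, BC = 10, and ∠HBC = 90°, by the law of cosines:
  HC² = HB² + BC² - 2·HB·BC·cos(90°) = 121 + 100 - 0 = 221
  HC ≈ 14.87

Step 3: From LB = 9, LH = 10, BH = 11, by the inverse law of cosines:
  cos(∠BLH) = (LB² + LH² - BH²) / (2·LB·LH)
  ∠BLH = 70.53°

Step 4: From BH = 11, BL = 9, HL = 10, by the inverse law of cosines:
  cos(∠HBL) = (BH² + BL² - HL²) / (2·BH·BL)
  ∠HBL = 58.99°

Step 5: From HB = 11, HL = 10, BL = 9, by the inverse law of cosines:
  cos(∠BHL) = (HB² + HL² - BL²) / (2·HB·HL)
  ∠BHL = 50.48°

Step 6: From BH = 11, BM = 16.47, HM = 6, by the inverse law of cosines:
  cos(∠HBM) = (BH² + BM² - HM²) / (2·BH·BM)
  ∠HBM = 10.49°

Step 7: From HB = 11, HC = 14.87, BC = 10, by the inverse law of cosines:
  cos(∠BHC) = (HB² + HC² - BC²) / (2·HB·HC)
  ∠BHC = 42.27°

Step 8: From CB = 10, CH = 14.87, BH = 11, by the inverse law of cosines:
  cos(∠BCH) = (CB² + CH² - BH²) / (2·CB·CH)
  ∠BCH = 47.73°

Step 9: From MB = 16.47, MH = 6, BH = 11, by the inverse law of cosines:
  cos(∠BMH) = (MB² + MH² - BH²) / (2·MB·MH)
  ∠BMH = 19.51°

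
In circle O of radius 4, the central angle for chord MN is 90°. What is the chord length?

Chord length = 2r sin(θ/2)
= 2 × 4 × sin(90°/2)
= 2 × 4 × sin(45°)
= 4*sqrt(2)

4*sqrt(2)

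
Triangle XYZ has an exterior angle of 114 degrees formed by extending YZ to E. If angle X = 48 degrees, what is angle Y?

By the exterior angle theorem: exterior angle = sum of remote interior angles.
114 = 48 + angle Y
angle Y = 114 - 48 = 66 degrees

66 degrees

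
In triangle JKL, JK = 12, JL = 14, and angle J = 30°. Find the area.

When two sides and the included angle are known, the area formula is (1/2)ab sin(C).
The height from one side to the opposite vertex is 14 sin(30°) = 7.
Area = (1/2) * 12 * 7 = 42.

42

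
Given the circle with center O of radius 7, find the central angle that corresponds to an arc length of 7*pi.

Arc length L = 2πr × θ/360, so θ = 360L / (2πr).
θ = 360 × 7*pi / (2π × 7)
θ = 180°
θ = 180°

180°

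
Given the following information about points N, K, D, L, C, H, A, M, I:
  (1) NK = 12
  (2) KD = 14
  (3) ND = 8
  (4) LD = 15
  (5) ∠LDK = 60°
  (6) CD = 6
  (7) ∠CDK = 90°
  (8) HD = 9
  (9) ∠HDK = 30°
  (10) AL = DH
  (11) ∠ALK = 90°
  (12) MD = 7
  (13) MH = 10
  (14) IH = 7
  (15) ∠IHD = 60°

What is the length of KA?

From the given relations: AL = DH = 9.
Step 1: By the law of cosines on triangle LDK: LK² = 15² + 14² − 2·15·14·cos(60°) = 211, so LK ≈ 14.53.
Step 2: By the law of cosines on triangle KLA: KA² = 14.53² + 9² − 2·14.53·9·cos(90°) = 292, so KA = 2·√73.

Therefore, the length of KA = 2·√73.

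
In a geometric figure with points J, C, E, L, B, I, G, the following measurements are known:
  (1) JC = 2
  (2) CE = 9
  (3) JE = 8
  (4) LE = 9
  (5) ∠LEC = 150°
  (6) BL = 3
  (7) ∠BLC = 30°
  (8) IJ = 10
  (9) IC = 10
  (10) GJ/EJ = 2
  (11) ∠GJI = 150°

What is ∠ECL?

Step 1: By the law of cosines on triangle CEL: CL² = 9² + 9² − 2·9·9·cos(150°) = 302.3, so CL ≈ 17.39.
Step 2: By the inverse law of cosines on triangle ECL: cos(∠ECL) = (9² + 17.39² − 9²) / (2·9·17.39) = 302.3/312.96 = 0.9659, so ∠ECL = 15°.

Therefore, the measure of angle ∠ECL = 15°.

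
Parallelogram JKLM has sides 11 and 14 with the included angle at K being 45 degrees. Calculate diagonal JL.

The diagonal of a parallelogram can be found by treating two adjacent sides and the diagonal as a triangle.
Applying the law of cosines with sides 11, 14 and included angle 45°:
d^2 = 121 + 196 - 308*cos(45°) = 317 - 154*sqrt(2)
d = sqrt(317 - 154*sqrt(2))

sqrt(317 - 154*sqrt(2))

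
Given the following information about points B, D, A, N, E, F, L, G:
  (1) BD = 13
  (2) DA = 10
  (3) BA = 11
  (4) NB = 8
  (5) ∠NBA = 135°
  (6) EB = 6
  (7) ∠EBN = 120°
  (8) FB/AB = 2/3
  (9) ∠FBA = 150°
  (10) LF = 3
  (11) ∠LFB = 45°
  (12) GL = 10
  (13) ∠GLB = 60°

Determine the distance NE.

Step 1: By the law of cosines on triangle NBE: NE² = 8² + 6² − 2·8·6·cos(120°) = 148, so NE = 2·√37.

Therefore, the length of NE = 2·√37.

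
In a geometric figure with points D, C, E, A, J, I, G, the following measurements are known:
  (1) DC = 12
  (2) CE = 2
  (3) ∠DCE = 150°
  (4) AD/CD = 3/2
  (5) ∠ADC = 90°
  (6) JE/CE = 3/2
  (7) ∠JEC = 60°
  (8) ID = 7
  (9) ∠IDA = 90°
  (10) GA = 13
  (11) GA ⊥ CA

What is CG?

From the given relations: AD = 3/2·CD = 3/2·12 = 18.
Step 1: By the law of cosines on triangle CDA: CA² = 12² + 18² − 2·12·18·cos(90°) = 468, so CA = 6·√13.
Step 2: By the law of cosines on triangle CAG: CG² = (6·√13)² + 13² − 2·6·√13·13·cos(90°) = 637, so CG = 7·√13.

Therefore, the length of CG = 7·√13.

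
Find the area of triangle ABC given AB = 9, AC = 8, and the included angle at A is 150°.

Area = (1/2)(9)(8) sin(150°) = (1/2)(9)(8)(1/2) = 18

18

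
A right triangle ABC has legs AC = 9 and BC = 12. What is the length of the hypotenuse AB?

AB = sqrt(9^2 + 12^2) = sqrt(225) = 15

15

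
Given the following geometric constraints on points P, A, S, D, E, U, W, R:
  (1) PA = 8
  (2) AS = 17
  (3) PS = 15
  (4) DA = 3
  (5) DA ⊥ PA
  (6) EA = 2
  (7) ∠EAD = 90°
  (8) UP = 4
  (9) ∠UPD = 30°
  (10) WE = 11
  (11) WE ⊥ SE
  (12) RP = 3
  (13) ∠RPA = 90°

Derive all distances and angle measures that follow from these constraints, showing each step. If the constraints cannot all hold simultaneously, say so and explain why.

The constraints are consistent.

Step 1: From PA = 8, AD = 3, and ∠PAD = 90°, by the law of cosines:
  PD² = PA² + AD² - 2·PA·AD·cos(90°) = 64 + 9 - 0 = 73
  PD = √73

Step 2: From AP = 8, PR = 3, and ∠APR = 90°, by the law of cosines:
  AR² = AP² + PR² - 2·AP·PR·cos(90°) = 64 + 9 - 0 = 73
  AR = √73

Step 3: From DA = 3, AE = 2, and ∠DAE = 90°, by the law of cosines:
  DE² = DA² + AE² - 2·DA·AE·cos(90°) = 9 + 4 - 0 = 13
  DE = √13

Step 4: From PA = 8, PS = 15, AS = 17, by the inverse law of cosines:
  cos(∠APS) = (PA² + PS² - AS²) / (2·PA·PS)
  ∠APS = 90°

Step 5: From AP = 8, AS = 17, PS = 15, by the inverse law of cosines:
  cos(∠PAS) = (AP² + AS² - PS²) / (2·AP·AS)
  ∠PAS = 61.93°

Step 6: From SA = 17, SP = 15, AP = 8, by the inverse law of cosines:
  cos(∠ASP) = (SA² + SP² - AP²) / (2·SA·SP)
  ∠ASP = 28.07°

Step 7: From DP = √73, PU = 4, and ∠DPU = 30°, by the law of cosines:
  DU² = DP² + PU² - 2·DP·PU·cos(30°) = 73 + 16 - 59.19 = 29.81
  DU ≈ 5.46

Step 8: From PA = 8, PD = √73, AD = 3, by the inverse law of cosines:
  cos(∠APD) = (PA² + PD² - AD²) / (2·PA·PD)
  ∠APD = 20.56°

Step 9: From AP = 8, AR = √73, PR = 3, by the inverse law of cosines:
  cos(∠PAR) = (AP² + AR² - PR²) / (2·AP·AR)
  ∠PAR = 20.56°

Step 10: From DA = 3, DE = √13, AE = 2, by the inverse law of cosines:
  cos(∠ADE) = (DA² + DE² - AE²) / (2·DA·DE)
  ∠ADE = 33.69°

Step 11: From DA = 3, DP = √73, AP = 8, by the inverse law of cosines:
  cos(∠ADP) = (DA² + DP² - AP²) / (2·DA·DP)
  ∠ADP = 69.44°

Step 12: From EA = 2, ED = √13, AD = 3, by the inverse law of cosines:
  cos(∠AED) = (EA² + ED² - AD²) / (2·EA·ED)
  ∠AED = 56.31°

Step 13: From RA = √73, RP = 3, AP = 8, by the inverse law of cosines:
  cos(∠ARP) = (RA² + RP² - AP²) / (2·RA·RP)
  ∠ARP = 69.44°

Step 14: From DP = √73, DU = 5.46, PU = 4, by the inverse law of cosines:
  cos(∠PDU) = (DP² + DU² - PU²) / (2·DP·DU)
  ∠PDU = 21.49°

Step 15: From UD = 5.46, UP = 4, DP = √73, by the inverse law of cosines:
  cos(∠DUP) = (UD² + UP² - DP²) / (2·UD·UP)
  ∠DUP = 128.51°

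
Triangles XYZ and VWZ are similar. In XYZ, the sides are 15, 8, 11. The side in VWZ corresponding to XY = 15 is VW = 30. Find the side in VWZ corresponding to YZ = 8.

Similar triangles have proportional sides. Setting up the proportion:
VW / XY = WZ / YZ
30 / 15 = WZ / 8
WZ = 8 * 30 / 15 = 16.

16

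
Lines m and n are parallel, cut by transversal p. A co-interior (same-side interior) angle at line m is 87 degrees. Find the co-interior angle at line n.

Co-interior angles sum to 180: 180 - 87 = 93 degrees.

93 degrees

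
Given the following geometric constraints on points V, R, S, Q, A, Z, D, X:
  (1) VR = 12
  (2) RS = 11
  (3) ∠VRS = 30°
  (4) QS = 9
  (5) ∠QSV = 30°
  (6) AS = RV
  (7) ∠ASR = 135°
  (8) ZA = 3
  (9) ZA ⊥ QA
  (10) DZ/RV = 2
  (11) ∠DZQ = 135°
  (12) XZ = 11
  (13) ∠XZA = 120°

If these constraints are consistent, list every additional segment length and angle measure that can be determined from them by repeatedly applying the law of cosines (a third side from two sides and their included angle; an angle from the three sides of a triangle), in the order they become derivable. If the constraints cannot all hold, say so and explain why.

The constraints are consistent. Derivable facts, in order:
After 1 step:
- AX = √163
- RA ≈ 21.25
- VS ≈ 6.03
After 2 steps:
- VQ ≈ 4.83
- ∠ARS = 23.53°
- ∠AXZ = 11.74°
- ∠RAS = 21.47°
- ∠RSV = 84.22°
- ∠RVS = 65.78°
- ∠XAZ = 48.26°
After 3 steps:
- ∠QVS = 111.4°
- ∠SQV = 38.6°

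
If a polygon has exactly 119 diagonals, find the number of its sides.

Using d = n(n - 3)/2, we solve 119 = n(n - 3)/2.
So n(n - 3) = 238.
Testing n = 17: 17 * 14 = 238 = 238. Correct.
The polygon has 17 sides.

17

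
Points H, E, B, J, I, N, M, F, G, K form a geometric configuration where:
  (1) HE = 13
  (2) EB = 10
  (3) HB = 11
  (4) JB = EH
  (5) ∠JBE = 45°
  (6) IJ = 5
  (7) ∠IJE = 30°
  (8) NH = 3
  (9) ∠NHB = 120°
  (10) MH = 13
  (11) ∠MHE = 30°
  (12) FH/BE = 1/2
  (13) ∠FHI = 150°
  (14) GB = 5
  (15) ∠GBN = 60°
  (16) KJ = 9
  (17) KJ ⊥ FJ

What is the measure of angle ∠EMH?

Step 1: By the law of cosines on triangle MHE: ME² = 13² + 13² − 2·13·13·cos(30°) = 45.28, so ME ≈ 6.73.
Step 2: By the inverse law of cosines on triangle EMH: cos(∠EMH) = (6.73² + 13² − 13²) / (2·6.73·13) = 45.28/174.96 = 0.2588, so ∠EMH = 75°.

Therefore, the measure of angle ∠EMH = 75°.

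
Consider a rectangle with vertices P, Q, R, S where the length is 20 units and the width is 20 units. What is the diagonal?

Using the Pythagorean theorem:
d² = 20² + 20² = 400 + 400 = 800
d = sqrt(800) = 20*sqrt(2)

20*sqrt(2)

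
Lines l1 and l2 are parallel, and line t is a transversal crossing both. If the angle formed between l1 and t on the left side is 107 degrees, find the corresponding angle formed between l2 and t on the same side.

Corresponding angles are equal: 107 degrees.

107 degrees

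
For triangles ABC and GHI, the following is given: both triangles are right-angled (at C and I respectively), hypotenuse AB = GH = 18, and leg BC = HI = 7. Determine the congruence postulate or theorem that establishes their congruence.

The given information matches HL: The hypotenuse and one leg of two right triangles are equal (Hypotenuse-Leg).

HL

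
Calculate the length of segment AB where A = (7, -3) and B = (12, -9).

The horizontal distance is |12 - 7| = 5 and the vertical distance is |-9 - -3| = 6.
By the Pythagorean theorem, d = sqrt(5^2 + 6^2) = sqrt(61).

sqrt(61)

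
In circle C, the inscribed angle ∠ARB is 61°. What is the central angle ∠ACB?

The inscribed angle theorem states that a central angle is always twice any inscribed angle that subtends the same arc.
Since the inscribed angle is 61°, the central angle = 2 × 61° = 122°.

122°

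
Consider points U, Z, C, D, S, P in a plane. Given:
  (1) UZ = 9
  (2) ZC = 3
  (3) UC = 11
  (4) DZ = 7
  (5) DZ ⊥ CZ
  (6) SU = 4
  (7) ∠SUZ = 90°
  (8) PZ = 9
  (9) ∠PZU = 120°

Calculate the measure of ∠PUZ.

Step 1: By the law of cosines on triangle UZP: UP² = 9² + 9² − 2·9·9·cos(120°) = 243, so UP = 9·√3.
Step 2: By the inverse law of cosines on triangle PUZ: cos(∠PUZ) = ((9·√3)² + 9² − 9²) / (2·9·√3·9) = 243/280.59 = 0.866, so ∠PUZ = 30°.

Therefore, the measure of angle ∠PUZ = 30°.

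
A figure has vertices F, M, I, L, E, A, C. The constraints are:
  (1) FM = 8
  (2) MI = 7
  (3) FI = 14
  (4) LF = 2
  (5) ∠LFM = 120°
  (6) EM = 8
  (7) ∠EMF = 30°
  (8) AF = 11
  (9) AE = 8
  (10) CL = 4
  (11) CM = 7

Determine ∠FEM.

Step 1: By the law of cosines on triangle EMF: EF² = 8² + 8² − 2·8·8·cos(30°) = 17.15, so EF ≈ 4.14.
Step 2: By the inverse law of cosines on triangle FEM: cos(∠FEM) = (4.14² + 8² − 8²) / (2·4.14·8) = 17.15/66.26 = 0.2588, so ∠FEM = 75°.

Therefore, the measure of angle ∠FEM = 75°.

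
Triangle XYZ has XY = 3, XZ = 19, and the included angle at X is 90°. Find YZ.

Since angle X = 90°, this is a right triangle and the law of cosines reduces to the Pythagorean theorem.
YZ^2 = 3^2 + 19^2 = 370
YZ = sqrt(370)

sqrt(370)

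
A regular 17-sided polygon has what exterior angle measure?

Each exterior angle of a regular n-gon is 360 / n.
For n = 17: 360 / 17 = 360/17 degrees.

360/17 degrees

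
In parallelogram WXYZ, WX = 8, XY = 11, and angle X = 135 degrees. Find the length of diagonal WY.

Using the law of cosines:
d^2 = 8^2 + 11^2 - 2(8)(11)cos(135 degrees)
d^2 = 64 + 121 - 176*-sqrt(2)/2
d^2 = 88*sqrt(2) + 185
d = sqrt(88*sqrt(2) + 185)

sqrt(88*sqrt(2) + 185)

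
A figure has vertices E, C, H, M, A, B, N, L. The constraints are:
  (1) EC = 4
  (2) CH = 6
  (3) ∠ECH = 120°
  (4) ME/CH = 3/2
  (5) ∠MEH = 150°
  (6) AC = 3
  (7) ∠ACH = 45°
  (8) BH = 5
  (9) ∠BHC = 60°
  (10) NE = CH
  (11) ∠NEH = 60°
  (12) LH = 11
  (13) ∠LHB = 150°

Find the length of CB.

Step 1: By the law of cosines on triangle CHB: CB² = 6² + 5² − 2·6·5·cos(60°) = 31, so CB = √31.

Therefore, the length of CB = √31.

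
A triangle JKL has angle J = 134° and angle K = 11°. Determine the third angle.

angle L = 180 - 134 - 11 = 35 degrees.

35 degrees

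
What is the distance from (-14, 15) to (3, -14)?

The horizontal distance is |3 - -14| = 17 and the vertical distance is |-14 - 15| = 29.
By the Pythagorean theorem, d = sqrt(17^2 + 29^2) = sqrt(1130).

sqrt(1130)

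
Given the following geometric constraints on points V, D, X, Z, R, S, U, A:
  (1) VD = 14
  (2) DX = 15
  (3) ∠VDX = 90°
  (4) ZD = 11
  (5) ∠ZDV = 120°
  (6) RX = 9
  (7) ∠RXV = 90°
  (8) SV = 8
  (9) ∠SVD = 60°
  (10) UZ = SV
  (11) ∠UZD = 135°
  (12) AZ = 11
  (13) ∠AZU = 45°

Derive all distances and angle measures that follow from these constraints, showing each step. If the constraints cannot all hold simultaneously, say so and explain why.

The constraints are consistent.

From the given relations:
  UZ = SV = 8

Step 1: From VD = 14, DX = 15, and ∠VDX = 90°, by the law of cosines:
  VX² = VD² + DX² - 2·VD·DX·cos(90°) = 196 + 225 - 0 = 421
  VX ≈ 20.52

Step 2: From VD = 14, DZ = 11, and ∠VDZ = 120°, by the law of cosines:
  VZ² = VD² + DZ² - 2·VD·DZ·cos(120°) = 196 + 121 + 154 = 471
  VZ ≈ 21.7

Step 3: From DV = 14, VS = 8, and ∠DVS = 60°, by the law of cosines:
  DS² = DV² + VS² - 2·DV·VS·cos(60°) = 196 + 64 - 112 = 148
  DS = 2·√37

Step 4: From DZ = 11, ZU = 8, and ∠DZU = 135°, by the law of cosines:
  DU² = DZ² + ZU² - 2·DZ·ZU·cos(135°) = 121 + 64 + 124.5 = 309.5
  DU ≈ 17.59

Step 5: From UZ = 8, ZA = 11, and ∠UZA = 45°, by the law of cosines:
  UA² = UZ² + ZA² - 2·UZ·ZA·cos(45°) = 64 + 121 - 124.5 = 60.55
  UA ≈ 7.78

Step 6: From VX = 20.52, XR = 9, and ∠VXR = 90°, by the law of cosines:
  VR² = VX² + XR² - 2·VX·XR·cos(90°) = 421 + 81 - 0 = 502
  VR ≈ 22.41

Step 7: From VD = 14, VX = 20.52, DX = 15, by the inverse law of cosines:
  cos(∠DVX) = (VD² + VX² - DX²) / (2·VD·VX)
  ∠DVX = 46.97°

Step 8: From VD = 14, VZ = 21.7, DZ = 11, by the inverse law of cosines:
  cos(∠DVZ) = (VD² + VZ² - DZ²) / (2·VD·VZ)
  ∠DVZ = 26.04°

Step 9: From DS = 2·√37, DV = 14, SV = 8, by the inverse law of cosines:
  cos(∠SDV) = (DS² + DV² - SV²) / (2·DS·DV)
  ∠SDV = 34.72°

Step 10: From DU = 17.59, DZ = 11, UZ = 8, by the inverse law of cosines:
  cos(∠UDZ) = (DU² + DZ² - UZ²) / (2·DU·DZ)
  ∠UDZ = 18.76°

Step 11: From XD = 15, XV = 20.52, DV = 14, by the inverse law of cosines:
  cos(∠DXV) = (XD² + XV² - DV²) / (2·XD·XV)
  ∠DXV = 43.03°

Step 12: From ZD = 11, ZV = 21.7, DV = 14, by the inverse law of cosines:
  cos(∠DZV) = (ZD² + ZV² - DV²) / (2·ZD·ZV)
  ∠DZV = 33.96°

Step 13: From SD = 2·√37, SV = 8, DV = 14, by the inverse law of cosines:
  cos(∠DSV) = (SD² + SV² - DV²) / (2·SD·SV)
  ∠DSV = 85.28°

Step 14: From UA = 7.78, UZ = 8, AZ = 11, by the inverse law of cosines:
  cos(∠AUZ) = (UA² + UZ² - AZ²) / (2·UA·UZ)
  ∠AUZ = 88.37°

Step 15: From UD = 17.59, UZ = 8, DZ = 11, by the inverse law of cosines:
  cos(∠DUZ) = (UD² + UZ² - DZ²) / (2·UD·UZ)
  ∠DUZ = 26.24°

Step 16: From AU = 7.78, AZ = 11, UZ = 8, by the inverse law of cosines:
  cos(∠UAZ) = (AU² + AZ² - UZ²) / (2·AU·AZ)
  ∠UAZ = 46.63°

Step 17: From VR = 22.41, VX = 20.52, RX = 9, by the inverse law of cosines:
  cos(∠RVX) = (VR² + VX² - RX²) / (2·VR·VX)
  ∠RVX = 23.68°

Step 18: From RV = 22.41, RX = 9, VX = 20.52, by the inverse law of cosines:
  cos(∠VRX) = (RV² + RX² - VX²) / (2·RV·RX)
  ∠VRX = 66.32°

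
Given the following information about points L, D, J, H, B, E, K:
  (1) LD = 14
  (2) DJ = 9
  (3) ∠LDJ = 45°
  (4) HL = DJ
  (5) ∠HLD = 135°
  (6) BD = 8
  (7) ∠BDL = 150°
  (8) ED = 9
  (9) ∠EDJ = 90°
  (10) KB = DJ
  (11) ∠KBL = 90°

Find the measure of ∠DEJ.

Step 1: By the law of cosines on triangle EDJ: EJ² = 9² + 9² − 2·9·9·cos(90°) = 162, so EJ = 9·√2.
Step 2: By the inverse law of cosines on triangle DEJ: cos(∠DEJ) = (9² + (9·√2)² − 9²) / (2·9·9·√2) = 162/229.1 = 0.7071, so ∠DEJ = 45°.

Therefore, the measure of angle ∠DEJ = 45°.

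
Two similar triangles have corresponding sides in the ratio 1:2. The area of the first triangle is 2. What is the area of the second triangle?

Area ratio = (1/2)^2 = 1/4. Area of the second triangle = 2 * 4/1 = 8.

8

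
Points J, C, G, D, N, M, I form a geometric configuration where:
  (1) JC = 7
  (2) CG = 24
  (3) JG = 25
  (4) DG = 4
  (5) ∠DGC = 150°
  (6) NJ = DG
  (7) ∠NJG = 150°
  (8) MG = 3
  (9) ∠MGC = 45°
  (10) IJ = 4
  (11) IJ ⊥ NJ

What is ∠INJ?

From the given relations: NJ = DG = 4.
Step 1: By the law of cosines on triangle NJI: NI² = 4² + 4² − 2·4·4·cos(90°) = 32, so NI = 4·√2.
Step 2: By the inverse law of cosines on triangle INJ: cos(∠INJ) = ((4·√2)² + 4² − 4²) / (2·4·√2·4) = 32/45.25 = 0.7071, so ∠INJ = 45°.

Therefore, the measure of angle ∠INJ = 45°.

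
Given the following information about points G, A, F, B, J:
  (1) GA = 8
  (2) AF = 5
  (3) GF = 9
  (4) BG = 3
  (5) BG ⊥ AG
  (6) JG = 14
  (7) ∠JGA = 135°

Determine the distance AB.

Step 1: By the law of cosines on triangle AGB: AB² = 8² + 3² − 2·8·3·cos(90°) = 73, so AB = √73.

Therefore, the length of AB = √73.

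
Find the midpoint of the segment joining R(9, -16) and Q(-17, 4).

M = ((x₁ + x₂)/2, (y₁ + y₂)/2)
= ((9 + -17)/2, (-16 + 4)/2)
= (-8/2, -12/2) = (-4, -6)

(-4, -6)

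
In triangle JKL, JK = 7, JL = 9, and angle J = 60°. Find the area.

When two sides and the included angle are known, the area formula is (1/2)ab sin(C).
The height from one side to the opposite vertex is 9 sin(60°) = 9*sqrt(3)/2.
Area = (1/2) * 7 * 9*sqrt(3)/2 = 63*sqrt(3)/4.

63*sqrt(3)/4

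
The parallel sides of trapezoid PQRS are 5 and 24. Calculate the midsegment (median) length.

The midsegment of a trapezoid = (base1 + base2) / 2
midsegment = (5 + 24) / 2
midsegment = 29 / 2
midsegment = 29/2

29/2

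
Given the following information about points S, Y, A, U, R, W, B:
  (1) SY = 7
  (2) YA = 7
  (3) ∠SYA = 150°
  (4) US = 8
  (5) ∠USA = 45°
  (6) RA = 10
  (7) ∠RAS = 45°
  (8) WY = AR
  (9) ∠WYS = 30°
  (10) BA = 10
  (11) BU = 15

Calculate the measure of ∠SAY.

Step 1: By the law of cosines on triangle AYS: AS² = 7² + 7² − 2·7·7·cos(150°) = 182.87, so AS ≈ 13.52.
Step 2: By the inverse law of cosines on triangle SAY: cos(∠SAY) = (13.52² + 7² − 7²) / (2·13.52·7) = 182.87/189.32 = 0.9659, so ∠SAY = 15°.

Therefore, the measure of angle ∠SAY = 15°.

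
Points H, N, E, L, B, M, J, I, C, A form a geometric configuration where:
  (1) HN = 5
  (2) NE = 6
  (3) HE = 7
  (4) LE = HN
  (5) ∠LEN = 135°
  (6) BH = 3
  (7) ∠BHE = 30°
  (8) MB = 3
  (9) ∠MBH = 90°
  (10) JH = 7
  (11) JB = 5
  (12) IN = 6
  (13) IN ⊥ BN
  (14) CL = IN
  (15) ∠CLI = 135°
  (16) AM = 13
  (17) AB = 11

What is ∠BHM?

Step 1: By the law of cosines on triangle HBM: HM² = 3² + 3² − 2·3·3·cos(90°) = 18, so HM = 3·√2.
Step 2: By the inverse law of cosines on triangle BHM: cos(∠BHM) = (3² + (3·√2)² − 3²) / (2·3·3·√2) = 18/25.46 = 0.7071, so ∠BHM = 45°.

Therefore, the measure of angle ∠BHM = 45°.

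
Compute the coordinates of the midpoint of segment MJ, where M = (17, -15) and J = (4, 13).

The midpoint is the average of the coordinates:
x: (17 + 4)/2 = 21/2
y: (-15 + 13)/2 = -1
Midpoint = (21/2, -1)

(21/2, -1)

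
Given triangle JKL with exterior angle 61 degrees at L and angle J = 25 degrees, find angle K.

The exterior angle theorem states that an exterior angle equals the sum of the two non-adjacent interior angles.
So 61 = 25 + angle K, which gives angle K = 61 - 25 = 36 degrees.

36 degrees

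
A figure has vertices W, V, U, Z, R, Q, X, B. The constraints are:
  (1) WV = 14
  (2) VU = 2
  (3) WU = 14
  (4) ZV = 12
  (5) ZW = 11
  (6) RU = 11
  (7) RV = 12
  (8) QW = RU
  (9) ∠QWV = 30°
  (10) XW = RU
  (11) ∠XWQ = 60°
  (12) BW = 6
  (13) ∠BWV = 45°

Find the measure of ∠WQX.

From the given relations: QW = RU = 11; XW = RU = 11.
Step 1: By the law of cosines on triangle QWX: QX² = 11² + 11² − 2·11·11·cos(60°) = 121, so QX = 11.
Step 2: By the inverse law of cosines on triangle WQX: cos(∠WQX) = (11² + 11² − 11²) / (2·11·11) = 121/242 = 0.5, so ∠WQX = 60°.

Therefore, the measure of angle ∠WQX = 60°.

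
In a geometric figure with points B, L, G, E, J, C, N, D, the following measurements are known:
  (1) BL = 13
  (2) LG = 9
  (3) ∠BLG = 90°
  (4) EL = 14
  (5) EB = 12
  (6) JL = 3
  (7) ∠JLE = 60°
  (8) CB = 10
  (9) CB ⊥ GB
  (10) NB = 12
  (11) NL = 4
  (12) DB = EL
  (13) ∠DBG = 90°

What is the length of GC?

Step 1: By the law of cosines on triangle BLG: BG² = 13² + 9² − 2·13·9·cos(90°) = 250, so BG = 5·√10.
Step 2: By the law of cosines on triangle GBC: GC² = (5·√10)² + 10² − 2·5·√10·10·cos(90°) = 350, so GC = 5·√14.

Therefore, the length of GC = 5·√14.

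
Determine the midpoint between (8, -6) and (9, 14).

The midpoint is the point halfway along the segment.
Move half the horizontal distance: 8 + (9 - 8)/2 = 8 + 1/2 = 17/2
Move half the vertical distance: -6 + (14 - -6)/2 = -6 + 20/2 = 4
Midpoint = (17/2, 4)

(17/2, 4)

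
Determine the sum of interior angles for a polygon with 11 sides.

The sum of interior angles of an n-sided polygon is (n - 2) * 180.
For n = 11: (11 - 2) * 180 = 9 * 180 = 1620 degrees.

1620 degrees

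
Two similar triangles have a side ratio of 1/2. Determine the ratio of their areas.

Area scales with the square of linear dimensions. If every length is multiplied by 1/2, then the area is multiplied by (1/2)^2 = 1/4.
The area ratio is 1:4.

1:4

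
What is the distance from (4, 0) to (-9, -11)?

The horizontal distance is |-9 - 4| = 13 and the vertical distance is |-11 - 0| = 11.
By the Pythagorean theorem, d = sqrt(13^2 + 11^2) = sqrt(290).

sqrt(290)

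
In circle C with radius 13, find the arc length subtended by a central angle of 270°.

The full circumference is 2πr = 2π(13) = 26*pi.
The arc spans 270° out of 360°, which is a fraction of 3/4.
Arc length = 26*pi × 3/4 = 39*pi/2.

39*pi/2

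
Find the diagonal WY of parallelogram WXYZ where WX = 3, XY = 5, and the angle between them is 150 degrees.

The diagonal of a parallelogram can be found by treating two adjacent sides and the diagonal as a triangle.
Applying the law of cosines with sides 3, 5 and included angle 150°:
d^2 = 9 + 25 - 30*cos(150°) = 15*sqrt(3) + 34
d = sqrt(15*sqrt(3) + 34)

sqrt(15*sqrt(3) + 34)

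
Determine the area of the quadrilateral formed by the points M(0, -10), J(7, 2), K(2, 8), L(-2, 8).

The Shoelace formula works by pairing each vertex with the next (cycling back to the first).
For each pair, compute x_i*y_(i+1) - x_(i+1)*y_i:
  (0*2 - 7*-10) = 70
  (7*8 - 2*2) = 52
  (2*8 - -2*8) = 32
  (-2*-10 - 0*8) = 20
Taking half the absolute value of the total: Area = (1/2)(174) = 87.

87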